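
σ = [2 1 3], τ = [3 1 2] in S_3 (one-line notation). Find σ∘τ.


σ∘τ: apply τ first, then σ
1 →τ 3 →σ 3
2 →τ 1 →σ 2
3 →τ 2 →σ 1

σ∘τ = [3 2 1]


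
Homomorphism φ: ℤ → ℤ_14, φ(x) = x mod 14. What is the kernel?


Kernel = preimage of identity
ker(φ) = {x ∈ ℤ : x ≡ 0 (mod 14)} = 14ℤ = {0, ±14, ±28, ...}

ker(φ) = 14ℤ


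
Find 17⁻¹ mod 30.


Use the extended Euclidean algorithm to write 1 = 17·s + 30·t; then s mod 30 is the inverse.
Euclidean algorithm:
  17 = 0·30 + 17
  30 = 1·17 + 13
  17 = 1·13 + 4
  13 = 3·4 + 1
  4 = 4·1 + 0
gcd(17,30) = 1
Back-substitution gives: 17·(-7) + 30·(4) = 1
So 17⁻¹ ≡ -7 ≡ 23 (mod 30)
Check: 17 × 23 = 391 ≡ 1 (mod 30) ✓

17⁻¹ ≡ 23 (mod 30)


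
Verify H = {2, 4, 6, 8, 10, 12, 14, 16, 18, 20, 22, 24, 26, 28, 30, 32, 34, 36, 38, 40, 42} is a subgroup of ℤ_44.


Subgroup test for H = {2, 4, 6, 8, 10, 12, 14, 16, 18, 20, 22, 24, 26, 28, 30, 32, 34, 36, 38, 40, 42} in (ℤ_44, +):
(1) 0 ∈ H? No
(2) Closure: for all a,b ∈ H, (a+b) mod 44 ∈ H? No  [counterexample: 2 + 42 = 0 ∉ H]
(3) Inverses: for all a ∈ H, -a mod 44 ∈ H? Yes

No, H is not a subgroup of ℤ_44


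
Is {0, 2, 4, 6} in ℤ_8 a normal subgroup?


H = {0, 2, 4, 6} in ℤ_8
ℤ_8 is abelian; every subgroup of an abelian group is normal

Yes, normal subgroup


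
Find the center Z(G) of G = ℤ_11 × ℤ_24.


Z(G) = {g ∈ G | gx = xg for all x ∈ G}
Direct product of abelian groups is abelian, so Z(G) = G

Z(ℤ_11 × ℤ_24) = ℤ_11 × ℤ_24


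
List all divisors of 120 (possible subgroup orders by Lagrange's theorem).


Lagrange's theorem: |H| divides |G|
|G| = 120
Divisors of 120: 1, 2, 3, 4, 5, 6, 8, 10, 12, 15, 20, 24, 30, 40, 60, 120

Possible subgroup orders: {1, 2, 3, 4, 5, 6, 8, 10, 12, 15, 20, 24, 30, 40, 60, 120}


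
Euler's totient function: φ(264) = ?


Factor n: 264 = 2^3 × 3 × 11
φ(n) = n · ∏(1 - 1/p) over distinct primes p | n
φ(264) = 264 · (1 - 1/2) · (1 - 1/3) · (1 - 1/11) = 80

φ(264) = 80


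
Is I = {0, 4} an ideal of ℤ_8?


Check ideal conditions for I = {0, 4} in ℤ_8:
(1) I is an additive subgroup? Yes
(2) For r ∈ ℤ_8 and a ∈ I: r·a ∈ I? Yes

Yes, I is an ideal of ℤ_8


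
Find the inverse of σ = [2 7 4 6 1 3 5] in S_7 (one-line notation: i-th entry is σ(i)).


To find σ⁻¹, swap domain and range:
σ(1) = 2 → σ⁻¹(2) = 1
σ(2) = 7 → σ⁻¹(7) = 2
σ(3) = 4 → σ⁻¹(4) = 3
σ(4) = 6 → σ⁻¹(6) = 4
σ(5) = 1 → σ⁻¹(1) = 5
σ(6) = 3 → σ⁻¹(3) = 6
σ(7) = 5 → σ⁻¹(5) = 7

σ⁻¹ = [5 1 6 3 7 4 2]


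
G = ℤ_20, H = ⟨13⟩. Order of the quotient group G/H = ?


|⟨13⟩| = n / gcd(13, 20) = 20 / 1 = 20
H is normal (ℤ_20 is abelian).
|G/H| = |G| / |H| = 20 / 20 = 1

|G/H| = 1


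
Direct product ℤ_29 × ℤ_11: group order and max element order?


|ℤ_29 × ℤ_11| = 29 × 11 = 319
Max element order = lcm(29,11) = 319
Cyclic? Yes (gcd=1)

|ℤ_29×ℤ_11| = 319, max element order = 319


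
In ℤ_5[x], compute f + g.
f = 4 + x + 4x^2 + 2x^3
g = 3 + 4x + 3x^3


Add coefficients mod 5:
x^0: 4 + 3 = 2 (mod 5)
x^1: 1 + 4 = 0 (mod 5)
x^2: 4 + 0 = 4 (mod 5)
x^3: 2 + 3 = 0 (mod 5)
Result: 2 + 4x^2

f + g = 2 + 4x^2


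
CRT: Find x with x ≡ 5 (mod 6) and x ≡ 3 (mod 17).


m₁ = 6, m₂ = 17, gcd = 1, so CRT applies. M = m₁·m₂ = 102
Let M₁ = M/m₁ = 17, M₂ = M/m₂ = 6
Find y₁ ≡ M₁⁻¹ (mod m₁): 17⁻¹ ≡ 5 (mod 6)
Find y₂ ≡ M₂⁻¹ (mod m₂): 6⁻¹ ≡ 3 (mod 17)
x = a₁·M₁·y₁ + a₂·M₂·y₂ = 5·17·5 + 3·6·3 = 479
Reduce mod 102: x ≡ 71
Check: 71 mod 6 = 5 ✓, 71 mod 17 = 3 ✓

x ≡ 71 (mod 102)


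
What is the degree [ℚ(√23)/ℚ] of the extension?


√23 has minimal polynomial x² - 23 (irreducible over ℚ since 23 is squarefree)

[ℚ(√23)/ℚ] = 2


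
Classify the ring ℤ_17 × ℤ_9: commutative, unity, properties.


Direct product ring; commutative with unity (1,1); but (1,0)·(0,1) = (0,0) gives zero divisors, so not an integral domain
Commutative: Yes
Integral domain: No
Has unity: Yes

ℤ_17 × ℤ_9: Commutative=Yes, Unity=Yes


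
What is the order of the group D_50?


|D_n| = 2n (n rotations and n reflections)
|D_50| = 2×50 = 100

|D_50| = 100


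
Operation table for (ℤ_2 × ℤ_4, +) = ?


Elements: {(0,0), (0,1), (0,2), (0,3), (1,0), (1,1), (1,2), (1,3)}
Operation: componentwise addition mod (2, 4)
Entry (a, b) = ((a₁+b₁) mod 2, (a₂+b₂) mod 4)

Cayley table:
      | (0,0) | (0,1) | (0,2) | (0,3) | (1,0) | (1,1) | (1,2) | (1,3)
(0,0) | (0,0) | (0,1) | (0,2) | (0,3) | (1,0) | (1,1) | (1,2) | (1,3)
(0,1) | (0,1) | (0,2) | (0,3) | (0,0) | (1,1) | (1,2) | (1,3) | (1,0)
(0,2) | (0,2) | (0,3) | (0,0) | (0,1) | (1,2) | (1,3) | (1,0) | (1,1)
(0,3) | (0,3) | (0,0) | (0,1) | (0,2) | (1,3) | (1,0) | (1,1) | (1,2)
(1,0) | (1,0) | (1,1) | (1,2) | (1,3) | (0,0) | (0,1) | (0,2) | (0,3)
(1,1) | (1,1) | (1,2) | (1,3) | (1,0) | (0,1) | (0,2) | (0,3) | (0,0)
(1,2) | (1,2) | (1,3) | (1,0) | (1,1) | (0,2) | (0,3) | (0,0) | (0,1)
(1,3) | (1,3) | (1,0) | (1,1) | (1,2) | (0,3) | (0,0) | (0,1) | (0,2)


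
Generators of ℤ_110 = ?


g generates ℤ_n iff gcd(g,n) = 1
Prime factors of 110: 2, 5, 11
Generators are g ∈ {1,...,109} not divisible by any of these primes.
Generators: {1, 3, 7, 9, 13, 17, 19, 21, 23, 27, 29, 31, 37, 39, 41, 43, 47, 49, 51, 53, 57, 59, 61, 63, 67, 69, 71, 73, 79, 81, 83, 87, 89, 91, 93, 97, 101, 103, 107, 109}
Number of generators = φ(110) = 40

Generators of ℤ_110 = {1, 3, 7, 9, 13, 17, 19, 21, 23, 27, 29, 31, 37, 39, 41, 43, 47, 49, 51, 53, 57, 59, 61, 63, 67, 69, 71, 73, 79, 81, 83, 87, 89, 91, 93, 97, 101, 103, 107, 109}


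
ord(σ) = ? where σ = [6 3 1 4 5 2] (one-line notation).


Cycle decomposition: (1 6 2 3)
Cycle lengths: 4
Order = lcm(4) = 4

ord(σ) = 4


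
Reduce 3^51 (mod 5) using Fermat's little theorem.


Fermat's little theorem: if p is prime and gcd(a,p)=1, then a^(p-1) ≡ 1 (mod p)
p = 5 is prime, gcd(3,5) = 1
Reduce exponent: 51 mod 4 = 3
So 3^51 ≡ 3^3 (mod 5)
3^3 mod 5 = 2

3^51 ≡ 2 (mod 5)


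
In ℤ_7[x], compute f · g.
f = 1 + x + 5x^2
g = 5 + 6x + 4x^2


Expand and collect like terms; reduce coefficients mod 7:
x^0: 1·5 = 5 ≡ 5 (mod 7)
x^1: 1·6 + 1·5 = 11 ≡ 4 (mod 7)
x^2: 1·4 + 1·6 + 5·5 = 35 ≡ 0 (mod 7)
x^3: 1·4 + 5·6 = 34 ≡ 6 (mod 7)
x^4: 5·4 = 20 ≡ 6 (mod 7)
Result: 5 + 4x + 6x^3 + 6x^4

f · g = 5 + 4x + 6x^3 + 6x^4


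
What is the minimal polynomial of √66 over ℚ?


√66 satisfies x² - 66 = 0, irreducible over ℚ since 66 is squarefree

Minimal polynomial: x² - 66


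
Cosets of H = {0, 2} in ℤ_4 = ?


H = {0, 2}, |H| = 2
Number of cosets = |G|/|H| = 4/2 = 2
0 + H = {0, 2}
1 + H = {1, 3}

Cosets: 0+H={0,2}; 1+H={1,3}


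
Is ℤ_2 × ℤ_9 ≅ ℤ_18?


Comparing ℤ_2 × ℤ_9 and ℤ_18:
gcd(2,9) = 1, so ℤ_2 × ℤ_9 ≅ ℤ_18 (CRT)

Yes, ℤ_2 × ℤ_9 ≅ ℤ_18


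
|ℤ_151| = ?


ℤ_n has n elements.

|ℤ_151| = 151


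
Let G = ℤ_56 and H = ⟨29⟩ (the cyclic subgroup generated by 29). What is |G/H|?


|⟨29⟩| = n / gcd(29, 56) = 56 / 1 = 56
H is normal (ℤ_56 is abelian).
|G/H| = |G| / |H| = 56 / 56 = 1

|G/H| = 1


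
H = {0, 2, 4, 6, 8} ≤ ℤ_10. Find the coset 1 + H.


1 + H = {1 + h (mod 10) : h ∈ H}
1+0=1, 1+2=3, 1+4=5, 1+6=7, 1+8=9

1 + H = {1, 3, 5, 7, 9}


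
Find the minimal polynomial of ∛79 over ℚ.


∛79 satisfies x³ - 79 = 0, irreducible over ℚ (no rational root; 79 is not a perfect cube)

Minimal polynomial: x³ - 79


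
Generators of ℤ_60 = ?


g generates ℤ_n iff gcd(g,n) = 1
Prime factors of 60: 2, 3, 5
Generators are g ∈ {1,...,59} not divisible by any of these primes.
Generators: {1, 7, 11, 13, 17, 19, 23, 29, 31, 37, 41, 43, 47, 49, 53, 59}
Number of generators = φ(60) = 16

Generators of ℤ_60 = {1, 7, 11, 13, 17, 19, 23, 29, 31, 37, 41, 43, 47, 49, 53, 59}


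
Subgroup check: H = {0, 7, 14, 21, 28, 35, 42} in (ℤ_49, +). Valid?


Subgroup test for H = {0, 7, 14, 21, 28, 35, 42} in (ℤ_49, +):
(1) 0 ∈ H? Yes
(2) Closure: for all a,b ∈ H, (a+b) mod 49 ∈ H? Yes
(3) Inverses: for all a ∈ H, -a mod 49 ∈ H? Yes

Yes, H is a subgroup of ℤ_49


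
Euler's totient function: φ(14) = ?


φ(n) = count of k ∈ {1,...,n} with gcd(k,n)=1
Coprimes to 14: {1, 3, 5, 9, 11, 13}
Count: 6

φ(14) = 6


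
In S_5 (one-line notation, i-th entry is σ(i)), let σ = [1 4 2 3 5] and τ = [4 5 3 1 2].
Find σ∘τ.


σ∘τ: apply τ first, then σ
1 →τ 4 →σ 3
2 →τ 5 →σ 5
3 →τ 3 →σ 2
4 →τ 1 →σ 1
5 →τ 2 →σ 4

σ∘τ = [3 5 2 1 4]


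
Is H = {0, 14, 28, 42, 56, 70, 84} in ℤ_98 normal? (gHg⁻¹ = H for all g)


H = {0, 14, 28, 42, 56, 70, 84} in ℤ_98
ℤ_98 is abelian; every subgroup of an abelian group is normal

Yes, normal subgroup


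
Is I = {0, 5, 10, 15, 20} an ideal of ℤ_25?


Check ideal conditions for I = {0, 5, 10, 15, 20} in ℤ_25:
(1) I is an additive subgroup? Yes
(2) For r ∈ ℤ_25 and a ∈ I: r·a ∈ I? Yes

Yes, I is an ideal of ℤ_25


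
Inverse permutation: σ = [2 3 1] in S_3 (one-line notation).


To find σ⁻¹, swap domain and range:
σ(1) = 2 → σ⁻¹(2) = 1
σ(2) = 3 → σ⁻¹(3) = 2
σ(3) = 1 → σ⁻¹(1) = 3

σ⁻¹ = [3 1 2]


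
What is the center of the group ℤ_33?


Z(G) = {g ∈ G | gx = xg for all x ∈ G}
ℤ_33 is abelian, so Z(G) = G

Z(ℤ_33) = ℤ_33


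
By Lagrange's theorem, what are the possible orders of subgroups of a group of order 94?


Lagrange's theorem: |H| divides |G|
|G| = 94
Divisors of 94: 1, 2, 47, 94

Possible subgroup orders: {1, 2, 47, 94}


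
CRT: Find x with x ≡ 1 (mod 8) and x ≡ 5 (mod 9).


m₁ = 8, m₂ = 9, gcd = 1, so CRT applies. M = m₁·m₂ = 72
Let M₁ = M/m₁ = 9, M₂ = M/m₂ = 8
Find y₁ ≡ M₁⁻¹ (mod m₁): 9⁻¹ ≡ 1 (mod 8)
Find y₂ ≡ M₂⁻¹ (mod m₂): 8⁻¹ ≡ 8 (mod 9)
x = a₁·M₁·y₁ + a₂·M₂·y₂ = 1·9·1 + 5·8·8 = 329
Reduce mod 72: x ≡ 41
Check: 41 mod 8 = 1 ✓, 41 mod 9 = 5 ✓

x ≡ 41 (mod 72)


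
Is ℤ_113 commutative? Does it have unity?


ℤ_113 is a commutative ring with unity 1; 113 is prime, so ℤ_113 is a field (hence an integral domain)
Commutative: Yes
Integral domain: Yes
Has unity: Yes

ℤ_113: Commutative=Yes, Unity=Yes


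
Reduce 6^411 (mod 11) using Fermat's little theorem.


Fermat's little theorem: if p is prime and gcd(a,p)=1, then a^(p-1) ≡ 1 (mod p)
p = 11 is prime, gcd(6,11) = 1
Reduce exponent: 411 mod 10 = 1
So 6^411 ≡ 6^1 (mod 11)
6^1 mod 11 = 6

6^411 ≡ 6 (mod 11)


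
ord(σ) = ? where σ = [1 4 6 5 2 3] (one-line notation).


Cycle decomposition: (2 4 5) (3 6)
Cycle lengths: 3, 2
Order = lcm(3, 2) = 6

ord(σ) = 6


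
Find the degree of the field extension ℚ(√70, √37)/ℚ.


[ℚ(√70,√37):ℚ] = [ℚ(√70,√37):ℚ(√70)]·[ℚ(√70):ℚ] = 2·2 = 4

[ℚ(√70, √37)/ℚ] = 4


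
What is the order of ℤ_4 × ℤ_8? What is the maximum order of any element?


|ℤ_4 × ℤ_8| = 4 × 8 = 32
Max element order = lcm(4,8) = 8
Cyclic? No (gcd=4)

|ℤ_4×ℤ_8| = 32, max element order = 8


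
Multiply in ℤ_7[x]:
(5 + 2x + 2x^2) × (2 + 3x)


Expand and collect like terms; reduce coefficients mod 7:
x^0: 5·2 = 10 ≡ 3 (mod 7)
x^1: 5·3 + 2·2 = 19 ≡ 5 (mod 7)
x^2: 2·3 + 2·2 = 10 ≡ 3 (mod 7)
x^3: 2·3 = 6 ≡ 6 (mod 7)
Result: 3 + 5x + 3x^2 + 6x^3

f · g = 3 + 5x + 3x^2 + 6x^3


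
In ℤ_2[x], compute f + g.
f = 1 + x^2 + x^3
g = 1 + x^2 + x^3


Add coefficients mod 2:
x^0: 1 + 1 = 0 (mod 2)
x^1: 0 + 0 = 0 (mod 2)
x^2: 1 + 1 = 0 (mod 2)
x^3: 1 + 1 = 0 (mod 2)
Result: 0

f + g = 0


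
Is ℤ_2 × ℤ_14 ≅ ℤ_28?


Comparing ℤ_2 × ℤ_14 and ℤ_28:
gcd(2,14) = 2 ≠ 1. Max element order in ℤ_2×ℤ_14 is lcm(2,14) = 14 < 28, so it has no element of order 28

No, ℤ_2 × ℤ_14 ≇ ℤ_28


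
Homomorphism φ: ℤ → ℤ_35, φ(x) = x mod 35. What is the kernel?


Kernel = preimage of identity
ker(φ) = {x ∈ ℤ : x ≡ 0 (mod 35)} = 35ℤ = {0, ±35, ±70, ...}

ker(φ) = 35ℤ


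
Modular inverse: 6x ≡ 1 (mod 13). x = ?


Use the extended Euclidean algorithm to write 1 = 6·s + 13·t; then s mod 13 is the inverse.
Euclidean algorithm:
  6 = 0·13 + 6
  13 = 2·6 + 1
  6 = 6·1 + 0
gcd(6,13) = 1
Back-substitution gives: 6·(-2) + 13·(1) = 1
So 6⁻¹ ≡ -2 ≡ 11 (mod 13)
Check: 6 × 11 = 66 ≡ 1 (mod 13) ✓

6⁻¹ ≡ 11 (mod 13)


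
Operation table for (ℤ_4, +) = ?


Elements: {0, 1, 2, 3}
Operation: addition mod 4
Entry (a, b) = (a + b) mod 4

Cayley table:
  | 0 | 1 | 2 | 3
0 | 0 | 1 | 2 | 3
1 | 1 | 2 | 3 | 0
2 | 2 | 3 | 0 | 1
3 | 3 | 0 | 1 | 2


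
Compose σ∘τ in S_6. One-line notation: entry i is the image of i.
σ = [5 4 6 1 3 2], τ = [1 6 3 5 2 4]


σ∘τ: apply τ first, then σ
1 →τ 1 →σ 5
2 →τ 6 →σ 2
3 →τ 3 →σ 6
4 →τ 5 →σ 3
5 →τ 2 →σ 4
6 →τ 4 →σ 1

σ∘τ = [5 2 6 3 4 1]


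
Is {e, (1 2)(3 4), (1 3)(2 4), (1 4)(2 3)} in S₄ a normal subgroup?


H = {e, (1 2)(3 4), (1 3)(2 4), (1 4)(2 3)} in S₄
This is the Klein four-group V₄; it is normal in S₄ (it is a union of conjugacy classes)

Yes, normal subgroup


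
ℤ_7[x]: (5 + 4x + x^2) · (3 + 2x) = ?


Expand and collect like terms; reduce coefficients mod 7:
x^0: 5·3 = 15 ≡ 1 (mod 7)
x^1: 5·2 + 4·3 = 22 ≡ 1 (mod 7)
x^2: 4·2 + 1·3 = 11 ≡ 4 (mod 7)
x^3: 1·2 = 2 ≡ 2 (mod 7)
Result: 1 + x + 4x^2 + 2x^3

f · g = 1 + x + 4x^2 + 2x^3


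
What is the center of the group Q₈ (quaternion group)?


Z(G) = {g ∈ G | gx = xg for all x ∈ G}
In Q₈ = {±1, ±i, ±j, ±k}, only ±1 commute with every element

Z(Q₈ (quaternion group)) = {1, -1}


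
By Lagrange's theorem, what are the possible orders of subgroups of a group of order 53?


Lagrange's theorem: |H| divides |G|
|G| = 53
Divisors of 53: 1, 53

Possible subgroup orders: {1, 53}


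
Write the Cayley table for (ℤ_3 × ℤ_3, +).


Elements: {(0,0), (0,1), (0,2), (1,0), (1,1), (1,2), (2,0), (2,1), (2,2)}
Operation: componentwise addition mod (3, 3)
Entry (a, b) = ((a₁+b₁) mod 3, (a₂+b₂) mod 3)

Cayley table:
      | (0,0) | (0,1) | (0,2) | (1,0) | (1,1) | (1,2) | (2,0) | (2,1) | (2,2)
(0,0) | (0,0) | (0,1) | (0,2) | (1,0) | (1,1) | (1,2) | (2,0) | (2,1) | (2,2)
(0,1) | (0,1) | (0,2) | (0,0) | (1,1) | (1,2) | (1,0) | (2,1) | (2,2) | (2,0)
(0,2) | (0,2) | (0,0) | (0,1) | (1,2) | (1,0) | (1,1) | (2,2) | (2,0) | (2,1)
(1,0) | (1,0) | (1,1) | (1,2) | (2,0) | (2,1) | (2,2) | (0,0) | (0,1) | (0,2)
(1,1) | (1,1) | (1,2) | (1,0) | (2,1) | (2,2) | (2,0) | (0,1) | (0,2) | (0,0)
(1,2) | (1,2) | (1,0) | (1,1) | (2,2) | (2,0) | (2,1) | (0,2) | (0,0) | (0,1)
(2,0) | (2,0) | (2,1) | (2,2) | (0,0) | (0,1) | (0,2) | (1,0) | (1,1) | (1,2)
(2,1) | (2,1) | (2,2) | (2,0) | (0,1) | (0,2) | (0,0) | (1,1) | (1,2) | (1,0)
(2,2) | (2,2) | (2,0) | (2,1) | (0,2) | (0,0) | (0,1) | (1,2) | (1,0) | (1,1)


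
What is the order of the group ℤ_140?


ℤ_n has n elements.

|ℤ_140| = 140


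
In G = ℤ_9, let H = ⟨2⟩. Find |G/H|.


|⟨2⟩| = n / gcd(2, 9) = 9 / 1 = 9
H is normal (ℤ_9 is abelian).
|G/H| = |G| / |H| = 9 / 9 = 1

|G/H| = 1


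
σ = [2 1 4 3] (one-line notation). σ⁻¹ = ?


To find σ⁻¹, swap domain and range:
σ(1) = 2 → σ⁻¹(2) = 1
σ(2) = 1 → σ⁻¹(1) = 2
σ(3) = 4 → σ⁻¹(4) = 3
σ(4) = 3 → σ⁻¹(3) = 4

σ⁻¹ = [2 1 4 3]


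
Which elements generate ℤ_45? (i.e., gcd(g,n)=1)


g generates ℤ_n iff gcd(g,n) = 1
Prime factors of 45: 3, 5
Generators are g ∈ {1,...,44} not divisible by any of these primes.
Generators: {1, 2, 4, 7, 8, 11, 13, 14, 16, 17, 19, 22, 23, 26, 28, 29, 31, 32, 34, 37, 38, 41, 43, 44}
Number of generators = φ(45) = 24

Generators of ℤ_45 = {1, 2, 4, 7, 8, 11, 13, 14, 16, 17, 19, 22, 23, 26, 28, 29, 31, 32, 34, 37, 38, 41, 43, 44}


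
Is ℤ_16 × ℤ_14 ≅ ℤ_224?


Comparing ℤ_16 × ℤ_14 and ℤ_224:
gcd(16,14) = 2 ≠ 1. Max element order in ℤ_16×ℤ_14 is lcm(16,14) = 112 < 224, so it has no element of order 224

No, ℤ_16 × ℤ_14 ≇ ℤ_224


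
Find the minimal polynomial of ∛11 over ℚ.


∛11 satisfies x³ - 11 = 0, irreducible over ℚ (no rational root; 11 is not a perfect cube)

Minimal polynomial: x³ - 11


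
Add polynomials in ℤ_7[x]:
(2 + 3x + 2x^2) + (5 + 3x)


Add coefficients mod 7:
x^0: 2 + 5 = 0 (mod 7)
x^1: 3 + 3 = 6 (mod 7)
x^2: 2 + 0 = 2 (mod 7)
Result: 6x + 2x^2

f + g = 6x + 2x^2


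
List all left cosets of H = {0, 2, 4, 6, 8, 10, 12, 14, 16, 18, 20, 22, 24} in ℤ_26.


H = {0, 2, 4, 6, 8, 10, 12, 14, 16, 18, 20, 22, 24}, |H| = 13
Number of cosets = |G|/|H| = 26/13 = 2
0 + H = {0, 2, 4, 6, 8, 10, 12, 14, 16, 18, 20, 22, 24}
1 + H = {1, 3, 5, 7, 9, 11, 13, 15, 17, 19, 21, 23, 25}

Cosets: 0+H={0,2,4,6,8,10,12,14,16,18,20,22,24}; 1+H={1,3,5,7,9,11,13,15,17,19,21,23,25}


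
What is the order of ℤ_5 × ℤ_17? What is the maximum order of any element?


|ℤ_5 × ℤ_17| = 5 × 17 = 85
Max element order = lcm(5,17) = 85
Cyclic? Yes (gcd=1)

|ℤ_5×ℤ_17| = 85, max element order = 85


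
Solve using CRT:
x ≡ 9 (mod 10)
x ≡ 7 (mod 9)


m₁ = 10, m₂ = 9, gcd = 1, so CRT applies. M = m₁·m₂ = 90
Let M₁ = M/m₁ = 9, M₂ = M/m₂ = 10
Find y₁ ≡ M₁⁻¹ (mod m₁): 9⁻¹ ≡ 9 (mod 10)
Find y₂ ≡ M₂⁻¹ (mod m₂): 10⁻¹ ≡ 1 (mod 9)
x = a₁·M₁·y₁ + a₂·M₂·y₂ = 9·9·9 + 7·10·1 = 799
Reduce mod 90: x ≡ 79
Check: 79 mod 10 = 9 ✓, 79 mod 9 = 7 ✓

x ≡ 79 (mod 90)


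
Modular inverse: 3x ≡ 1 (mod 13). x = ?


Use the extended Euclidean algorithm to write 1 = 3·s + 13·t; then s mod 13 is the inverse.
Euclidean algorithm:
  3 = 0·13 + 3
  13 = 4·3 + 1
  3 = 3·1 + 0
gcd(3,13) = 1
Back-substitution gives: 3·(-4) + 13·(1) = 1
So 3⁻¹ ≡ -4 ≡ 9 (mod 13)
Check: 3 × 9 = 27 ≡ 1 (mod 13) ✓

3⁻¹ ≡ 9 (mod 13)


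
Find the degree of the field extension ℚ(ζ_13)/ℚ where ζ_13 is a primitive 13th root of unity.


[ℚ(ζ_n):ℚ] = deg Φ_n(x) = φ(n). Here φ(13) = 12

[ℚ(ζ_13)/ℚ where ζ_13 is a primitive 13th root of unity] = 12


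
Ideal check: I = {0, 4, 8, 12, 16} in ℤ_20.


Check ideal conditions for I = {0, 4, 8, 12, 16} in ℤ_20:
(1) I is an additive subgroup? Yes
(2) For r ∈ ℤ_20 and a ∈ I: r·a ∈ I? Yes

Yes, I is an ideal of ℤ_20


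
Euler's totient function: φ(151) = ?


Factor n: 151 = 151
φ(n) = n · ∏(1 - 1/p) over distinct primes p | n
φ(151) = 151 · (1 - 1/151) = 150

φ(151) = 150


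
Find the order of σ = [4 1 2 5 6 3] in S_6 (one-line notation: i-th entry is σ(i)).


Cycle decomposition: (1 4 5 6 3 2)
Cycle lengths: 6
Order = lcm(6) = 6

ord(σ) = 6


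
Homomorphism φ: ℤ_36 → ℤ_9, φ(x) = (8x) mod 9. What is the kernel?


Kernel = preimage of identity
ker(φ) = {x ∈ ℤ_36 : 8x ≡ 0 (mod 9)}. Since 9 | 36, φ is well-defined. The kernel is the cyclic subgroup ⟨9⟩ of ℤ_36 (order 4), i.e. {0, 9, 18, 27}

ker(φ) = {0, 9, 18, 27}


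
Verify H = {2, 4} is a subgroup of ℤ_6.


Subgroup test for H = {2, 4} in (ℤ_6, +):
(1) 0 ∈ H? No
(2) Closure: for all a,b ∈ H, (a+b) mod 6 ∈ H? No  [counterexample: 2 + 4 = 0 ∉ H]
(3) Inverses: for all a ∈ H, -a mod 6 ∈ H? Yes

No, H is not a subgroup of ℤ_6


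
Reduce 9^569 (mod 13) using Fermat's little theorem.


Fermat's little theorem: if p is prime and gcd(a,p)=1, then a^(p-1) ≡ 1 (mod p)
p = 13 is prime, gcd(9,13) = 1
Reduce exponent: 569 mod 12 = 5
So 9^569 ≡ 9^5 (mod 13)
9^5 mod 13 = 3

9^569 ≡ 3 (mod 13)


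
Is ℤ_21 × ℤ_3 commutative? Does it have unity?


Direct product ring; commutative with unity (1,1); but (1,0)·(0,1) = (0,0) gives zero divisors, so not an integral domain
Commutative: Yes
Integral domain: No
Has unity: Yes

ℤ_21 × ℤ_3: Commutative=Yes, Unity=Yes


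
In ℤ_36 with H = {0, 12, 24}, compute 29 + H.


29 + H = {29 + h (mod 36) : h ∈ H}
29+0=29, 29+12=5, 29+24=17
29 + H = {5, 17, 29} = 5 + H

29 + H = {5, 17, 29}


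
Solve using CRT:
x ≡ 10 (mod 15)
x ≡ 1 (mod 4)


m₁ = 15, m₂ = 4, gcd = 1, so CRT applies. M = m₁·m₂ = 60
Let M₁ = M/m₁ = 4, M₂ = M/m₂ = 15
Find y₁ ≡ M₁⁻¹ (mod m₁): 4⁻¹ ≡ 4 (mod 15)
Find y₂ ≡ M₂⁻¹ (mod m₂): 15⁻¹ ≡ 3 (mod 4)
x = a₁·M₁·y₁ + a₂·M₂·y₂ = 10·4·4 + 1·15·3 = 205
Reduce mod 60: x ≡ 25
Check: 25 mod 15 = 10 ✓, 25 mod 4 = 1 ✓

x ≡ 25 (mod 60)


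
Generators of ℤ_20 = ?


g generates ℤ_n iff gcd(g,n) = 1
Prime factors of 20: 2, 5
Generators are g ∈ {1,...,19} not divisible by any of these primes.
Generators: {1, 3, 7, 9, 11, 13, 17, 19}
Number of generators = φ(20) = 8

Generators of ℤ_20 = {1, 3, 7, 9, 11, 13, 17, 19}


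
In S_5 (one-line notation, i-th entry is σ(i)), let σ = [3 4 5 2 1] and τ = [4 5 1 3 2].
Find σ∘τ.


σ∘τ: apply τ first, then σ
1 →τ 4 →σ 2
2 →τ 5 →σ 1
3 →τ 1 →σ 3
4 →τ 3 →σ 5
5 →τ 2 →σ 4

σ∘τ = [2 1 3 5 4]


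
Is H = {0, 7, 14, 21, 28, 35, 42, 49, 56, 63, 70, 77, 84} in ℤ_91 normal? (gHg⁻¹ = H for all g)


H = {0, 7, 14, 21, 28, 35, 42, 49, 56, 63, 70, 77, 84} in ℤ_91
ℤ_91 is abelian; every subgroup of an abelian group is normal

Yes, normal subgroup


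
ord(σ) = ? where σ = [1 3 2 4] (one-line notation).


Cycle decomposition: (2 3)
Cycle lengths: 2
Order = lcm(2) = 2

ord(σ) = 2


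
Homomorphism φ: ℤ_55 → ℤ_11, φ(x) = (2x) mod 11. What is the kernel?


Kernel = preimage of identity
ker(φ) = {x ∈ ℤ_55 : 2x ≡ 0 (mod 11)}. Since 11 | 55, φ is well-defined. The kernel is the cyclic subgroup ⟨11⟩ of ℤ_55 (order 5), i.e. {0, 11, 22, 33, 44}

ker(φ) = {0, 11, 22, 33, 44}


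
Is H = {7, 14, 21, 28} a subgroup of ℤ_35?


Subgroup test for H = {7, 14, 21, 28} in (ℤ_35, +):
(1) 0 ∈ H? No
(2) Closure: for all a,b ∈ H, (a+b) mod 35 ∈ H? No  [counterexample: 7 + 28 = 0 ∉ H]
(3) Inverses: for all a ∈ H, -a mod 35 ∈ H? Yes

No, H is not a subgroup of ℤ_35


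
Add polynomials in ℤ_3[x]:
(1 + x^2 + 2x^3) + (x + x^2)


Add coefficients mod 3:
x^0: 1 + 0 = 1 (mod 3)
x^1: 0 + 1 = 1 (mod 3)
x^2: 1 + 1 = 2 (mod 3)
x^3: 2 + 0 = 2 (mod 3)
Result: 1 + x + 2x^2 + 2x^3

f + g = 1 + x + 2x^2 + 2x^3


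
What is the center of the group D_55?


Z(G) = {g ∈ G | gx = xg for all x ∈ G}
For odd n, Z(D_n) = {e}: no nontrivial rotation commutes with all reflections

Z(D_55) = {e}


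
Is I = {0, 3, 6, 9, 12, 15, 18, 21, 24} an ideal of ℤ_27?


Check ideal conditions for I = {0, 3, 6, 9, 12, 15, 18, 21, 24} in ℤ_27:
(1) I is an additive subgroup? Yes
(2) For r ∈ ℤ_27 and a ∈ I: r·a ∈ I? Yes

Yes, I is an ideal of ℤ_27


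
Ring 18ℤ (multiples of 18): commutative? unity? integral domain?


18ℤ is a commutative ring under +,× but has no multiplicative identity (1 ∉ 18ℤ); it has no zero divisors, but without unity it is not an integral domain
Commutative: Yes
Integral domain: No
Has unity: No

18ℤ (multiples of 18): Commutative=Yes, Unity=No


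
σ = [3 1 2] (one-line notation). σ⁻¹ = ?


To find σ⁻¹, swap domain and range:
σ(1) = 3 → σ⁻¹(3) = 1
σ(2) = 1 → σ⁻¹(1) = 2
σ(3) = 2 → σ⁻¹(2) = 3

σ⁻¹ = [2 3 1]


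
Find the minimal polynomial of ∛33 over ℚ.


∛33 satisfies x³ - 33 = 0, irreducible over ℚ (no rational root; 33 is not a perfect cube)

Minimal polynomial: x³ - 33


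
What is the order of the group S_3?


|S_n| = n! (number of permutations of n symbols)
|S_3| = 3! = 6

|S_3| = 6


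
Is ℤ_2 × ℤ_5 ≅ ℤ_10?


Comparing ℤ_2 × ℤ_5 and ℤ_10:
gcd(2,5) = 1, so ℤ_2 × ℤ_5 ≅ ℤ_10 (CRT)

Yes, ℤ_2 × ℤ_5 ≅ ℤ_10


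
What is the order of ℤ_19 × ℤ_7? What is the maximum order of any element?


|ℤ_19 × ℤ_7| = 19 × 7 = 133
Max element order = lcm(19,7) = 133
Cyclic? Yes (gcd=1)

|ℤ_19×ℤ_7| = 133, max element order = 133


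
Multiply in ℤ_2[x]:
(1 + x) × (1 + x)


Expand and collect like terms; reduce coefficients mod 2:
x^0: 1·1 = 1 ≡ 1 (mod 2)
x^1: 1·1 + 1·1 = 2 ≡ 0 (mod 2)
x^2: 1·1 = 1 ≡ 1 (mod 2)
Result: 1 + x^2

f · g = 1 + x^2


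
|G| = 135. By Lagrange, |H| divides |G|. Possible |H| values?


Lagrange's theorem: |H| divides |G|
|G| = 135
Divisors of 135: 1, 3, 5, 9, 15, 27, 45, 135

Possible subgroup orders: {1, 3, 5, 9, 15, 27, 45, 135}


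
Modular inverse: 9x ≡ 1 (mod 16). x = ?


Use the extended Euclidean algorithm to write 1 = 9·s + 16·t; then s mod 16 is the inverse.
Euclidean algorithm:
  9 = 0·16 + 9
  16 = 1·9 + 7
  9 = 1·7 + 2
  7 = 3·2 + 1
  2 = 2·1 + 0
gcd(9,16) = 1
Back-substitution gives: 9·(-7) + 16·(4) = 1
So 9⁻¹ ≡ -7 ≡ 9 (mod 16)
Check: 9 × 9 = 81 ≡ 1 (mod 16) ✓

9⁻¹ ≡ 9 (mod 16)


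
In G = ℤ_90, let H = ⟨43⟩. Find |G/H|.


|⟨43⟩| = n / gcd(43, 90) = 90 / 1 = 90
H is normal (ℤ_90 is abelian).
|G/H| = |G| / |H| = 90 / 90 = 1

|G/H| = 1


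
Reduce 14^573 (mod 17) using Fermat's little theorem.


Fermat's little theorem: if p is prime and gcd(a,p)=1, then a^(p-1) ≡ 1 (mod p)
p = 17 is prime, gcd(14,17) = 1
Reduce exponent: 573 mod 16 = 13
So 14^573 ≡ 14^13 (mod 17)
14^13 mod 17 = 5

14^573 ≡ 5 (mod 17)


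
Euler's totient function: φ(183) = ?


Factor n: 183 = 3 × 61
φ(n) = n · ∏(1 - 1/p) over distinct primes p | n
φ(183) = 183 · (1 - 1/3) · (1 - 1/61) = 120

φ(183) = 120


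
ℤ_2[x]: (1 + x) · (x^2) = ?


Expand and collect like terms; reduce coefficients mod 2:
x^0: 1·0 = 0 ≡ 0 (mod 2)
x^1: 1·0 + 1·0 = 0 ≡ 0 (mod 2)
x^2: 1·1 + 1·0 = 1 ≡ 1 (mod 2)
x^3: 1·1 = 1 ≡ 1 (mod 2)
Result: x^2 + x^3

f · g = x^2 + x^3


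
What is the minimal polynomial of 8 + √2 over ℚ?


Let α = 8 + √2. Then α - 8 = √2, so (α - 8)² = 2, giving α² - 16α + 62 = 0. Degree 2 and α ∉ ℚ, so this is the minimal polynomial.

Minimal polynomial: x² - 16x + 62


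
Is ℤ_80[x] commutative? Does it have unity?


ℤ_80 has zero divisors (2·40 ≡ 0), and these lift to constant zero divisors in ℤ_80[x]; so not an integral domain
Commutative: Yes
Integral domain: No
Has unity: Yes

ℤ_80[x]: Commutative=Yes, Unity=Yes


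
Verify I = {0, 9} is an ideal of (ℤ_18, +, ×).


Check ideal conditions for I = {0, 9} in ℤ_18:
(1) I is an additive subgroup? Yes
(2) For r ∈ ℤ_18 and a ∈ I: r·a ∈ I? Yes

Yes, I is an ideal of ℤ_18


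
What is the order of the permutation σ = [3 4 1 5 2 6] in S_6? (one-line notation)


Cycle decomposition: (1 3) (2 4 5)
Cycle lengths: 2, 3
Order = lcm(2, 3) = 6

ord(σ) = 6


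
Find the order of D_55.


|D_n| = 2n (n rotations and n reflections)
|D_55| = 2×55 = 110

|D_55| = 110


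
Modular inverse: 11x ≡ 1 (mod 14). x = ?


Use the extended Euclidean algorithm to write 1 = 11·s + 14·t; then s mod 14 is the inverse.
Euclidean algorithm:
  11 = 0·14 + 11
  14 = 1·11 + 3
  11 = 3·3 + 2
  3 = 1·2 + 1
  2 = 2·1 + 0
gcd(11,14) = 1
Back-substitution gives: 11·(-5) + 14·(4) = 1
So 11⁻¹ ≡ -5 ≡ 9 (mod 14)
Check: 11 × 9 = 99 ≡ 1 (mod 14) ✓

11⁻¹ ≡ 9 (mod 14)


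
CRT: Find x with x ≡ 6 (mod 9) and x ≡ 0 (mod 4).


m₁ = 9, m₂ = 4, gcd = 1, so CRT applies. M = m₁·m₂ = 36
Let M₁ = M/m₁ = 4, M₂ = M/m₂ = 9
Find y₁ ≡ M₁⁻¹ (mod m₁): 4⁻¹ ≡ 7 (mod 9)
Find y₂ ≡ M₂⁻¹ (mod m₂): 9⁻¹ ≡ 1 (mod 4)
x = a₁·M₁·y₁ + a₂·M₂·y₂ = 6·4·7 + 0·9·1 = 168
Reduce mod 36: x ≡ 24
Check: 24 mod 9 = 6 ✓, 24 mod 4 = 0 ✓

x ≡ 24 (mod 36)


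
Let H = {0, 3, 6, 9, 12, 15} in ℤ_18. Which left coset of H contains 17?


17 + H = {17 + h (mod 18) : h ∈ H}
17+0=17, 17+3=2, 17+6=5, 17+9=8, 17+12=11, 17+15=14
17 + H = {2, 5, 8, 11, 14, 17} = 2 + H

17 + H = {2, 5, 8, 11, 14, 17}


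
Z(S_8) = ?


Z(G) = {g ∈ G | gx = xg for all x ∈ G}
S_n is non-abelian for n ≥ 3; Z(S_8) is trivial

Z(S_8) = {e}


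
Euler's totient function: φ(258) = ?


Factor n: 258 = 2 × 3 × 43
φ(n) = n · ∏(1 - 1/p) over distinct primes p | n
φ(258) = 258 · (1 - 1/2) · (1 - 1/3) · (1 - 1/43) = 84

φ(258) = 84


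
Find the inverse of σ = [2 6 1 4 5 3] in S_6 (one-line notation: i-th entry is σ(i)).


To find σ⁻¹, swap domain and range:
σ(1) = 2 → σ⁻¹(2) = 1
σ(2) = 6 → σ⁻¹(6) = 2
σ(3) = 1 → σ⁻¹(1) = 3
σ(4) = 4 → σ⁻¹(4) = 4
σ(5) = 5 → σ⁻¹(5) = 5
σ(6) = 3 → σ⁻¹(3) = 6

σ⁻¹ = [3 1 6 4 5 2]


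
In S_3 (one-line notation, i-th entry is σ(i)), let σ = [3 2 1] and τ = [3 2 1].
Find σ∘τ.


σ∘τ: apply τ first, then σ
1 →τ 3 →σ 1
2 →τ 2 →σ 2
3 →τ 1 →σ 3

σ∘τ = [1 2 3]


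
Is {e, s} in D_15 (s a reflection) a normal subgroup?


H = {e, s} in D_15 (s a reflection)
r·s·r⁻¹ = sr⁻² ≠ s for n ≥ 3, so {e, s} is not closed under conjugation

No, not a normal subgroup


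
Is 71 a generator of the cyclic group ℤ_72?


g generates ℤ_n iff gcd(g, n) = 1
gcd(71, 72) = 1
Since gcd = 1, 71 is a generator.

Yes, 71 generates ℤ_72


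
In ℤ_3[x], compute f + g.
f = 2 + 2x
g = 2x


Add coefficients mod 3:
x^0: 2 + 0 = 2 (mod 3)
x^1: 2 + 2 = 1 (mod 3)
Result: 2 + x

f + g = 2 + x


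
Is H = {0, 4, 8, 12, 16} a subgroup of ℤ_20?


Subgroup test for H = {0, 4, 8, 12, 16} in (ℤ_20, +):
(1) 0 ∈ H? Yes
(2) Closure: for all a,b ∈ H, (a+b) mod 20 ∈ H? Yes
(3) Inverses: for all a ∈ H, -a mod 20 ∈ H? Yes

Yes, H is a subgroup of ℤ_20


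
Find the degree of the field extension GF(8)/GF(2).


GF(8) = GF(2^3), so the extension degree is 3

[GF(8)/GF(2)] = 3


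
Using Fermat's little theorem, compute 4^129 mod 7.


Fermat's little theorem: if p is prime and gcd(a,p)=1, then a^(p-1) ≡ 1 (mod p)
p = 7 is prime, gcd(4,7) = 1
Reduce exponent: 129 mod 6 = 3
So 4^129 ≡ 4^3 (mod 7)
4^3 mod 7 = 1

4^129 ≡ 1 (mod 7)


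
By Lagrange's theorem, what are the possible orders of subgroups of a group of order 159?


Lagrange's theorem: |H| divides |G|
|G| = 159
Divisors of 159: 1, 3, 53, 159

Possible subgroup orders: {1, 3, 53, 159}


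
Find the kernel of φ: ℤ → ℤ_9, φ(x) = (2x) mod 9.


Kernel = preimage of identity
ker(φ) = {x ∈ ℤ : 2x ≡ 0 (mod 9)}. gcd(2,9) = 1, so 2x ≡ 0 (mod 9) ⟺ x ≡ 0 (mod 9/1 = 9). Hence ker(φ) = 9ℤ

ker(φ) = 9ℤ


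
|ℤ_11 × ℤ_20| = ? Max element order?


|ℤ_11 × ℤ_20| = 11 × 20 = 220
Max element order = lcm(11,20) = 220
Cyclic? Yes (gcd=1)

|ℤ_11×ℤ_20| = 220, max element order = 220


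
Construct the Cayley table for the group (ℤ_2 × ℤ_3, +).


Elements: {(0,0), (0,1), (0,2), (1,0), (1,1), (1,2)}
Operation: componentwise addition mod (2, 3)
Entry (a, b) = ((a₁+b₁) mod 2, (a₂+b₂) mod 3)

Cayley table:
      | (0,0) | (0,1) | (0,2) | (1,0) | (1,1) | (1,2)
(0,0) | (0,0) | (0,1) | (0,2) | (1,0) | (1,1) | (1,2)
(0,1) | (0,1) | (0,2) | (0,0) | (1,1) | (1,2) | (1,0)
(0,2) | (0,2) | (0,0) | (0,1) | (1,2) | (1,0) | (1,1)
(1,0) | (1,0) | (1,1) | (1,2) | (0,0) | (0,1) | (0,2)
(1,1) | (1,1) | (1,2) | (1,0) | (0,1) | (0,2) | (0,0)
(1,2) | (1,2) | (1,0) | (1,1) | (0,2) | (0,0) | (0,1)


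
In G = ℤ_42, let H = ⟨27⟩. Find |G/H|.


|⟨27⟩| = n / gcd(27, 42) = 42 / 3 = 14
H is normal (ℤ_42 is abelian).
|G/H| = |G| / |H| = 42 / 14 = 3

|G/H| = 3


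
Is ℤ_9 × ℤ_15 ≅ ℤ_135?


Comparing ℤ_9 × ℤ_15 and ℤ_135:
gcd(9,15) = 3 ≠ 1. Max element order in ℤ_9×ℤ_15 is lcm(9,15) = 45 < 135, so it has no element of order 135

No, ℤ_9 × ℤ_15 ≇ ℤ_135


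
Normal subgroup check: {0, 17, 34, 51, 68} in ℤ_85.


H = {0, 17, 34, 51, 68} in ℤ_85
ℤ_85 is abelian; every subgroup of an abelian group is normal

Yes, normal subgroup


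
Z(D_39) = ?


Z(G) = {g ∈ G | gx = xg for all x ∈ G}
For odd n, Z(D_n) = {e}: no nontrivial rotation commutes with all reflections

Z(D_39) = {e}


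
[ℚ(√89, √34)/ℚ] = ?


[ℚ(√89,√34):ℚ] = [ℚ(√89,√34):ℚ(√89)]·[ℚ(√89):ℚ] = 2·2 = 4

[ℚ(√89, √34)/ℚ] = 4


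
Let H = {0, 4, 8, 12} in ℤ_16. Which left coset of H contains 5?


5 + H = {5 + h (mod 16) : h ∈ H}
5+0=5, 5+4=9, 5+8=13, 5+12=1
5 + H = {1, 5, 9, 13} = 1 + H

5 + H = {1, 5, 9, 13}


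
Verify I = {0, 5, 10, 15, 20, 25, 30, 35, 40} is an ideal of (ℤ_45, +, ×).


Check ideal conditions for I = {0, 5, 10, 15, 20, 25, 30, 35, 40} in ℤ_45:
(1) I is an additive subgroup? Yes
(2) For r ∈ ℤ_45 and a ∈ I: r·a ∈ I? Yes

Yes, I is an ideal of ℤ_45


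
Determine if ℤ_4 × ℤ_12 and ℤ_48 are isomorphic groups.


Comparing ℤ_4 × ℤ_12 and ℤ_48:
gcd(4,12) = 4 ≠ 1. Max element order in ℤ_4×ℤ_12 is lcm(4,12) = 12 < 48, so it has no element of order 48

No, ℤ_4 × ℤ_12 ≇ ℤ_48


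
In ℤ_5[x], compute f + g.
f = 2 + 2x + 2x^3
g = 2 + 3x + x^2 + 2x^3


Add coefficients mod 5:
x^0: 2 + 2 = 4 (mod 5)
x^1: 2 + 3 = 0 (mod 5)
x^2: 0 + 1 = 1 (mod 5)
x^3: 2 + 2 = 4 (mod 5)
Result: 4 + x^2 + 4x^3

f + g = 4 + x^2 + 4x^3


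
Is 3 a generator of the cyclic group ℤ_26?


g generates ℤ_n iff gcd(g, n) = 1
gcd(3, 26) = 1
Since gcd = 1, 3 is a generator.

Yes, 3 generates ℤ_26


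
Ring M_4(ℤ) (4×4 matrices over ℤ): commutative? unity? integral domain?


Matrix multiplication is non-commutative for n ≥ 2; the identity matrix I is the unity; singular matrices give zero divisors, so not an integral domain
Commutative: No
Integral domain: No
Has unity: Yes

M_4(ℤ) (4×4 matrices over ℤ): Commutative=No, Unity=Yes


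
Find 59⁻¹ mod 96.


Use the extended Euclidean algorithm to write 1 = 59·s + 96·t; then s mod 96 is the inverse.
Euclidean algorithm:
  59 = 0·96 + 59
  96 = 1·59 + 37
  59 = 1·37 + 22
  37 = 1·22 + 15
  22 = 1·15 + 7
  15 = 2·7 + 1
  7 = 7·1 + 0
gcd(59,96) = 1
Back-substitution gives: 59·(-13) + 96·(8) = 1
So 59⁻¹ ≡ -13 ≡ 83 (mod 96)
Check: 59 × 83 = 4897 ≡ 1 (mod 96) ✓

59⁻¹ ≡ 83 (mod 96)


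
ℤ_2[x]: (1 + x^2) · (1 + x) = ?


Expand and collect like terms; reduce coefficients mod 2:
x^0: 1·1 = 1 ≡ 1 (mod 2)
x^1: 1·1 + 0·1 = 1 ≡ 1 (mod 2)
x^2: 0·1 + 1·1 = 1 ≡ 1 (mod 2)
x^3: 1·1 = 1 ≡ 1 (mod 2)
Result: 1 + x + x^2 + x^3

f · g = 1 + x + x^2 + x^3


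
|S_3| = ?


|S_n| = n! (number of permutations of n symbols)
|S_3| = 3! = 6

|S_3| = 6


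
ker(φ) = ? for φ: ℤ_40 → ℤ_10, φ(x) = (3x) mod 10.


Kernel = preimage of identity
ker(φ) = {x ∈ ℤ_40 : 3x ≡ 0 (mod 10)}. Since 10 | 40, φ is well-defined. The kernel is the cyclic subgroup ⟨10⟩ of ℤ_40 (order 4), i.e. {0, 10, 20, 30}

ker(φ) = {0, 10, 20, 30}


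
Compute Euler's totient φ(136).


Factor n: 136 = 2^3 × 17
φ(n) = n · ∏(1 - 1/p) over distinct primes p | n
φ(136) = 136 · (1 - 1/2) · (1 - 1/17) = 64

φ(136) = 64


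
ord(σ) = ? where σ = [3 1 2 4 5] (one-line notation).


Cycle decomposition: (1 3 2)
Cycle lengths: 3
Order = lcm(3) = 3

ord(σ) = 3


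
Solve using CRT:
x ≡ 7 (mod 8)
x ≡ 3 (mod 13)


m₁ = 8, m₂ = 13, gcd = 1, so CRT applies. M = m₁·m₂ = 104
Let M₁ = M/m₁ = 13, M₂ = M/m₂ = 8
Find y₁ ≡ M₁⁻¹ (mod m₁): 13⁻¹ ≡ 5 (mod 8)
Find y₂ ≡ M₂⁻¹ (mod m₂): 8⁻¹ ≡ 5 (mod 13)
x = a₁·M₁·y₁ + a₂·M₂·y₂ = 7·13·5 + 3·8·5 = 575
Reduce mod 104: x ≡ 55
Check: 55 mod 8 = 7 ✓, 55 mod 13 = 3 ✓

x ≡ 55 (mod 104)


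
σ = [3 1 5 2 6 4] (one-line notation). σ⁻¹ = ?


To find σ⁻¹, swap domain and range:
σ(1) = 3 → σ⁻¹(3) = 1
σ(2) = 1 → σ⁻¹(1) = 2
σ(3) = 5 → σ⁻¹(5) = 3
σ(4) = 2 → σ⁻¹(2) = 4
σ(5) = 6 → σ⁻¹(6) = 5
σ(6) = 4 → σ⁻¹(4) = 6

σ⁻¹ = [2 4 1 6 3 5]


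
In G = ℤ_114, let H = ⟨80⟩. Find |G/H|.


|⟨80⟩| = n / gcd(80, 114) = 114 / 2 = 57
H is normal (ℤ_114 is abelian).
|G/H| = |G| / |H| = 114 / 57 = 2

|G/H| = 2


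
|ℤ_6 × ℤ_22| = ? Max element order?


|ℤ_6 × ℤ_22| = 6 × 22 = 132
Max element order = lcm(6,22) = 66
Cyclic? No (gcd=2)

|ℤ_6×ℤ_22| = 132, max element order = 66


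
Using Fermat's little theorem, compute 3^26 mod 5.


Fermat's little theorem: if p is prime and gcd(a,p)=1, then a^(p-1) ≡ 1 (mod p)
p = 5 is prime, gcd(3,5) = 1
Reduce exponent: 26 mod 4 = 2
So 3^26 ≡ 3^2 (mod 5)
3^2 mod 5 = 4

3^26 ≡ 4 (mod 5)


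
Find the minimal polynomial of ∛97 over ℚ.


∛97 satisfies x³ - 97 = 0, irreducible over ℚ (no rational root; 97 is not a perfect cube)

Minimal polynomial: x³ - 97


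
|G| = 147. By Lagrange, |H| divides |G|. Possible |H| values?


Lagrange's theorem: |H| divides |G|
|G| = 147
Divisors of 147: 1, 3, 7, 21, 49, 147

Possible subgroup orders: {1, 3, 7, 21, 49, 147}


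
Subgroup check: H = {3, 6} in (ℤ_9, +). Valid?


Subgroup test for H = {3, 6} in (ℤ_9, +):
(1) 0 ∈ H? No
(2) Closure: for all a,b ∈ H, (a+b) mod 9 ∈ H? No  [counterexample: 3 + 6 = 0 ∉ H]
(3) Inverses: for all a ∈ H, -a mod 9 ∈ H? Yes

No, H is not a subgroup of ℤ_9


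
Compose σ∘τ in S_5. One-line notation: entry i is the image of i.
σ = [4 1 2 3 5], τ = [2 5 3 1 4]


σ∘τ: apply τ first, then σ
1 →τ 2 →σ 1
2 →τ 5 →σ 5
3 →τ 3 →σ 2
4 →τ 1 →σ 4
5 →τ 4 →σ 3

σ∘τ = [1 5 2 4 3]


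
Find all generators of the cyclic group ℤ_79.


g generates ℤ_n iff gcd(g,n) = 1
Prime factors of 79: 79
Generators are g ∈ {1,...,78} not divisible by any of these primes.
Generators: {1, 2, 3, 4, 5, 6, 7, 8, 9, 10, 11, 12, 13, 14, 15, 16, 17, 18, 19, 20, 21, 22, 23, 24, 25, 26, 27, 28, 29, 30, 31, 32, 33, 34, 35, 36, 37, 38, 39, 40, 41, 42, 43, 44, 45, 46, 47, 48, 49, 50, 51, 52, 53, 54, 55, 56, 57, 58, 59, 60, 61, 62, 63, 64, 65, 66, 67, 68, 69, 70, 71, 72, 73, 74, 75, 76, 77, 78}
Number of generators = φ(79) = 78

Generators of ℤ_79 = {1, 2, 3, 4, 5, 6, 7, 8, 9, 10, 11, 12, 13, 14, 15, 16, 17, 18, 19, 20, 21, 22, 23, 24, 25, 26, 27, 28, 29, 30, 31, 32, 33, 34, 35, 36, 37, 38, 39, 40, 41, 42, 43, 44, 45, 46, 47, 48, 49, 50, 51, 52, 53, 54, 55, 56, 57, 58, 59, 60, 61, 62, 63, 64, 65, 66, 67, 68, 69, 70, 71, 72, 73, 74, 75, 76, 77, 78}


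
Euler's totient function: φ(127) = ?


Factor n: 127 = 127
φ(n) = n · ∏(1 - 1/p) over distinct primes p | n
φ(127) = 127 · (1 - 1/127) = 126

φ(127) = 126


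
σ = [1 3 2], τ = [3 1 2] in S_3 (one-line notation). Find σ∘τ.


σ∘τ: apply τ first, then σ
1 →τ 3 →σ 2
2 →τ 1 →σ 1
3 →τ 2 →σ 3

σ∘τ = [2 1 3]


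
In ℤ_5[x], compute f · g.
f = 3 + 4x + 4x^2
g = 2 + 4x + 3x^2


Expand and collect like terms; reduce coefficients mod 5:
x^0: 3·2 = 6 ≡ 1 (mod 5)
x^1: 3·4 + 4·2 = 20 ≡ 0 (mod 5)
x^2: 3·3 + 4·4 + 4·2 = 33 ≡ 3 (mod 5)
x^3: 4·3 + 4·4 = 28 ≡ 3 (mod 5)
x^4: 4·3 = 12 ≡ 2 (mod 5)
Result: 1 + 3x^2 + 3x^3 + 2x^4

f · g = 1 + 3x^2 + 3x^3 + 2x^4


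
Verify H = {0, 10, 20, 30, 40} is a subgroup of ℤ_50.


Subgroup test for H = {0, 10, 20, 30, 40} in (ℤ_50, +):
(1) 0 ∈ H? Yes
(2) Closure: for all a,b ∈ H, (a+b) mod 50 ∈ H? Yes
(3) Inverses: for all a ∈ H, -a mod 50 ∈ H? Yes

Yes, H is a subgroup of ℤ_50


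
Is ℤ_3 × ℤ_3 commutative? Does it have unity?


Direct product ring; commutative with unity (1,1); but (1,0)·(0,1) = (0,0) gives zero divisors, so not an integral domain
Commutative: Yes
Integral domain: No
Has unity: Yes

ℤ_3 × ℤ_3: Commutative=Yes, Unity=Yes
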